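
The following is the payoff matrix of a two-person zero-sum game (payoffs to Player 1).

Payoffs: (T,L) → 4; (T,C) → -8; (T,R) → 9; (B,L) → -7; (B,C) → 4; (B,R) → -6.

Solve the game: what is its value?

-40/23

Row minima: T → -8, B → -7; maximin = -7.
Column maxima: L → 4, C → 4, R → 9; minimax = 4.
-7 ≠ 4, so there is no saddle point; optimal play is mixed.
R is strictly dominated by L (it gives Player 1 strictly more in every row), so Player 2 never plays it.
On the remaining 2×2 (T, B vs L, C):
Let Player 1 play T with probability p. Expected payoff against L: 4p + (-7)(1−p) = 11p − 7; against C: (-8)p + 4(1−p) = −12p + 4.
Setting these equal: 11p − 7 = −12p + 4 ⇒ 23p = 11 ⇒ p = 11/23, and the value is (11)·(11/23) − 7 = -40/23.
For Player 2: with q = P(L), equating T's and B's payoffs gives 12q − 8 = −11q + 4 ⇒ q = 12/23.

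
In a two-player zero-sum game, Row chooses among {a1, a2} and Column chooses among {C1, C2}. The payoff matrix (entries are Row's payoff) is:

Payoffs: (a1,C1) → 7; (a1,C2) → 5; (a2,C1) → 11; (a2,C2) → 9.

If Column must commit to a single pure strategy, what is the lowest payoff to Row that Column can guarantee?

Column maxima: C1 → 11, C2 → 9.
The smallest of these is 9.

9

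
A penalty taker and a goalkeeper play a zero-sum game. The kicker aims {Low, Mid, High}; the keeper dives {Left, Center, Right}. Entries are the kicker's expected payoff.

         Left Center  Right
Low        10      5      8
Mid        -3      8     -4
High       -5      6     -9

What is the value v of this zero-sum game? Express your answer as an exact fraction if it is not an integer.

Row minima: Low → 5, Mid → -4, High → -9; maximin = 5.
Column maxima: Left → 10, Center → 8, Right → 8; minimax = 8.
5 ≠ 8, so there is no saddle point; optimal play is mixed.
High is strictly dominated by Mid, so the kicker never plays it.
Left is strictly dominated by Right (it gives the kicker strictly more in every row), so the keeper never plays it.
On the remaining 2×2 (Low, Mid vs Center, Right):
Let the kicker play Low with probability p. Expected payoff against Center: 5p + 8(1−p) = −3p + 8; against Right: 8p + (-4)(1−p) = 12p − 4.
Setting these equal: −3p + 8 = 12p − 4 ⇒ −15p = -12 ⇒ p = 4/5, and the value is (-3)·(4/5) + 8 = 28/5.
For the keeper: with q = P(Center), equating Low's and Mid's payoffs gives −3q + 8 = 12q − 4 ⇒ q = 4/5.

28/5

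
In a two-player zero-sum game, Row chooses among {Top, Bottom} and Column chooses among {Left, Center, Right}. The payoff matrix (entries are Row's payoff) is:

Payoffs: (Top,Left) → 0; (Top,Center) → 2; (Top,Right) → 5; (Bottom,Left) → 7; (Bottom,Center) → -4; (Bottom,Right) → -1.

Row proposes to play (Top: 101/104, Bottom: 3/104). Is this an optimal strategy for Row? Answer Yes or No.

Against Left this mix gives (101/104)·0 + (3/104)·7 = 21/104.
Against Center this mix gives (101/104)·2 + (3/104)·(-4) = 95/52.
Against Right this mix gives (101/104)·5 + (3/104)·(-1) = 251/52.
Column will play Left, holding Row to 21/104. Shifting weight toward the row that does better against Left would raise this floor (the equalizing mix achieves 14/13 against both Left and Center), so the proposed strategy is not optimal.

No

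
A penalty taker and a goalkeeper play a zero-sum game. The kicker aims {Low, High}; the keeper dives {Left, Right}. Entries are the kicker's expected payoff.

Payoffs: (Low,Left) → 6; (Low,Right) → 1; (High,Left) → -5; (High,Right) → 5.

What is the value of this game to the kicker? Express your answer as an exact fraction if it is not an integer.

Row minima: Low → 1, High → -5; maximin = 1.
Column maxima: Left → 6, Right → 5; minimax = 5.
1 ≠ 5, so there is no saddle point; optimal play is mixed.
Let the kicker play Low with probability p. Expected payoff against Left: 6p + (-5)(1−p) = 11p − 5; against Right: 1p + 5(1−p) = −4p + 5.
Setting these equal: 11p − 5 = −4p + 5 ⇒ 15p = 10 ⇒ p = 2/3, and the value is (11)·(2/3) − 5 = 7/3.
For the keeper: with q = P(Left), equating Low's and High's payoffs gives 5q + 1 = −10q + 5 ⇒ q = 4/15.

7/3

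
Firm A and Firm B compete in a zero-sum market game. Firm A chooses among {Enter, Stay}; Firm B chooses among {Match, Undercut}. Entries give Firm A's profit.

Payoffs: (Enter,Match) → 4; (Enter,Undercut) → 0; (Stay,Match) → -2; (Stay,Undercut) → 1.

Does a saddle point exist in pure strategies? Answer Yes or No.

Row minima: Enter → 0, Stay → -2; maximin = 0.
Column maxima: Match → 4, Undercut → 1; minimax = 1.
0 ≠ 1, so no pure-strategy equilibrium exists.

No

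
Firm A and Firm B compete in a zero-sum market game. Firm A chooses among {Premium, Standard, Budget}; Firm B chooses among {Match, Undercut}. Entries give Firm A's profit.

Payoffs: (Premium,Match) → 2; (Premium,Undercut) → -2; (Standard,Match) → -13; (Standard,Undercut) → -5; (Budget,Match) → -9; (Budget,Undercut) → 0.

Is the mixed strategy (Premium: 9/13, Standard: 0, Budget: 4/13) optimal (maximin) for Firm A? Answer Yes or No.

Against Match this mix gives (9/13)·2 + (4/13)·(-9) = -18/13.
Against Undercut this mix gives (9/13)·(-2) + (4/13)·0 = -18/13.
All of Firm B's active replies (Match, Undercut) yield -18/13, and no column does worse for Firm A. The mix makes Firm B indifferent and guarantees -18/13, so it is optimal.

Yes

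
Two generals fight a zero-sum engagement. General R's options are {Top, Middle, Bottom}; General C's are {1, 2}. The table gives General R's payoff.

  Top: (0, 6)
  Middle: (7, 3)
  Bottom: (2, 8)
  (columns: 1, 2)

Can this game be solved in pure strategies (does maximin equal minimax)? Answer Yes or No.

Row minima: Top → 0, Middle → 3, Bottom → 2; maximin = 3.
Column maxima: 1 → 7, 2 → 8; minimax = 7.
3 ≠ 7, so no pure-strategy equilibrium exists.

No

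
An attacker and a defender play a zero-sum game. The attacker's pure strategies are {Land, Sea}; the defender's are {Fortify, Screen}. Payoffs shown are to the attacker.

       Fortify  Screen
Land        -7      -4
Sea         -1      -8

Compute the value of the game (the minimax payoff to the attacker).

Row minima: Land → -7, Sea → -8; maximin = -7.
Column maxima: Fortify → -1, Screen → -4; minimax = -4.
-7 ≠ -4, so there is no saddle point; optimal play is mixed.
Let the attacker play Land with probability p. Expected payoff against Fortify: (-7)p + (-1)(1−p) = −6p − 1; against Screen: (-4)p + (-8)(1−p) = 4p − 8.
Setting these equal: −6p − 1 = 4p − 8 ⇒ −10p = -7 ⇒ p = 7/10, and the value is (-6)·(7/10) − 1 = -26/5.
For the defender: with q = P(Fortify), equating Land's and Sea's payoffs gives −3q − 4 = 7q − 8 ⇒ q = 2/5.

-26/5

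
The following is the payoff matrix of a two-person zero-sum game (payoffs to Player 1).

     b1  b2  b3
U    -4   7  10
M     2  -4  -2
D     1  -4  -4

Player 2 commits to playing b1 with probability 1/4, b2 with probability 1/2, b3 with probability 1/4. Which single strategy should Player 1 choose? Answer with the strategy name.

Expected payoff of U: (1/4)·(-4) + (1/2)·7 + (1/4)·10 = 5.
Expected payoff of M: (1/4)·2 + (1/2)·(-4) + (1/4)·(-2) = -2.
Expected payoff of D: (1/4)·1 + (1/2)·(-4) + (1/4)·(-4) = -11/4.
The largest is 5, so Player 1's best response is U.

U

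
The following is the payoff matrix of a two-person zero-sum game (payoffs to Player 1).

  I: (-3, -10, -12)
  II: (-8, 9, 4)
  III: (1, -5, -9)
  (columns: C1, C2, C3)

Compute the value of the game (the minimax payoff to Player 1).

Row minima: I → -12, II → -8, III → -9; maximin = -8.
Column maxima: C1 → 1, C2 → 9, C3 → 4; minimax = 1.
-8 ≠ 1, so there is no saddle point; optimal play is mixed.
I is strictly dominated by III, so Player 1 never plays it.
C2 is strictly dominated by C3 (it gives Player 1 strictly more in every row), so Player 2 never plays it.
On the remaining 2×2 (II, III vs C1, C3):
Let Player 1 play II with probability p. Expected payoff against C1: (-8)p + 1(1−p) = −9p + 1; against C3: 4p + (-9)(1−p) = 13p − 9.
Setting these equal: −9p + 1 = 13p − 9 ⇒ −22p = -10 ⇒ p = 5/11, and the value is (-9)·(5/11) + 1 = -34/11.
For Player 2: with q = P(C1), equating II's and III's payoffs gives −12q + 4 = 10q − 9 ⇒ q = 13/22.

-34/11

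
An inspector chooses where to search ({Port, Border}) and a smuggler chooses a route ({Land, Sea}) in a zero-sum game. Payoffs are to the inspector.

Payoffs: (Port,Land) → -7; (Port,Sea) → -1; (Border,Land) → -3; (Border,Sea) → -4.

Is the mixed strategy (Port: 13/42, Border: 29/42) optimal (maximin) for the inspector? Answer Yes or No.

No

Against Land this mix gives (13/42)·(-7) + (29/42)·(-3) = -89/21.
Against Sea this mix gives (13/42)·(-1) + (29/42)·(-4) = -43/14.
The smuggler will play Land, holding the inspector to -89/21. Shifting weight toward the row that does better against Land would raise this floor (the equalizing mix achieves -25/7 against both Land and Sea), so the proposed strategy is not optimal.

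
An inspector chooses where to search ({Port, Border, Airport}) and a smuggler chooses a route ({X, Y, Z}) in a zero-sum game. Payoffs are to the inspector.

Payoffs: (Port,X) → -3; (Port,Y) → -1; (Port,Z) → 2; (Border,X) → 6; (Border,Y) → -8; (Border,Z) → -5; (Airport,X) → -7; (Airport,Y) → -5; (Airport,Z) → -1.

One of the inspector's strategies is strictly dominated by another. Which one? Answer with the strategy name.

Port gives a strictly higher payoff than Airport against every column: -3 > -7, -1 > -5, 2 > -1.
So Airport is strictly dominated and the inspector never plays it.

Airport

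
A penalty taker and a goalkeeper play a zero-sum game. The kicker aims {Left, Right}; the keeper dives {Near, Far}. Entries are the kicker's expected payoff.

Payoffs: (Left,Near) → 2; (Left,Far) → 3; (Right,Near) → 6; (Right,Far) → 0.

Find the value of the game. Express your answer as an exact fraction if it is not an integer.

Row minima: Left → 2, Right → 0; maximin = 2.
Column maxima: Near → 6, Far → 3; minimax = 3.
2 ≠ 3, so there is no saddle point; optimal play is mixed.
Let the kicker play Left with probability p. Expected payoff against Near: 2p + 6(1−p) = −4p + 6; against Far: 3p + 0(1−p) = 3p.
Setting these equal: −4p + 6 = 3p ⇒ −7p = -6 ⇒ p = 6/7, and the value is (-4)·(6/7) + 6 = 18/7.
For the keeper: with q = P(Near), equating Left's and Right's payoffs gives −q + 3 = 6q ⇒ q = 3/7.

18/7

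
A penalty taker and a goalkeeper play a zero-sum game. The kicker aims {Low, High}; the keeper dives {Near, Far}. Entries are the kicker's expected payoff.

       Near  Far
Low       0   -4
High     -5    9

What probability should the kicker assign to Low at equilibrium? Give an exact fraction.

Row minima: Low → -4, High → -5; maximin = -4.
Column maxima: Near → 0, Far → 9; minimax = 0.
-4 ≠ 0, so there is no saddle point; optimal play is mixed.
Let the kicker play Low with probability p. Expected payoff against Near: 0p + (-5)(1−p) = 5p − 5; against Far: (-4)p + 9(1−p) = −13p + 9.
Setting these equal: 5p − 5 = −13p + 9 ⇒ 18p = 14 ⇒ p = 7/9, and the value is (5)·(7/9) − 5 = -10/9.
For the keeper: with q = P(Near), equating Low's and High's payoffs gives 4q − 4 = −14q + 9 ⇒ q = 13/18.

7/9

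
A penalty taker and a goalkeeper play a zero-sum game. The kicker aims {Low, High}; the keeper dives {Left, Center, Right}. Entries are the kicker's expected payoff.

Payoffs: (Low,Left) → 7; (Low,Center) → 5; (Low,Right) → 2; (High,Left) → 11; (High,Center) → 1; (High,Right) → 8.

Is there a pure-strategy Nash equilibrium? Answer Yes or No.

No

Row minima: Low → 2, High → 1; maximin = 2.
Column maxima: Left → 11, Center → 5, Right → 8; minimax = 5.
2 ≠ 5, so no pure-strategy equilibrium exists.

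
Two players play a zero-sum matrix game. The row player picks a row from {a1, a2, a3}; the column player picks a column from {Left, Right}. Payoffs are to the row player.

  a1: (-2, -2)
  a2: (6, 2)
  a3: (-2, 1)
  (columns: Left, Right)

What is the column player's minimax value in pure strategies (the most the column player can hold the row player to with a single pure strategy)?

Column maxima: Left → 6, Right → 2.
The smallest of these is 2.

2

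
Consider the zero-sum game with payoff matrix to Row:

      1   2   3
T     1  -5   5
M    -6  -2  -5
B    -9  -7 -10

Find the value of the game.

Row minima: T → -5, M → -6, B → -10; maximin = -5.
Column maxima: 1 → 1, 2 → -2, 3 → 5; minimax = -2.
-5 ≠ -2, so there is no saddle point; optimal play is mixed.
B is strictly dominated by T, so Row never plays it.
With B eliminated, 3 is strictly dominated by 1 (it gives Row strictly more in every remaining row), so Column never plays it.
On the remaining 2×2 (T, M vs 1, 2):
Let Row play T with probability p. Expected payoff against 1: 1p + (-6)(1−p) = 7p − 6; against 2: (-5)p + (-2)(1−p) = −3p − 2.
Setting these equal: 7p − 6 = −3p − 2 ⇒ 10p = 4 ⇒ p = 2/5, and the value is (7)·(2/5) − 6 = -16/5.
For Column: with q = P(1), equating T's and M's payoffs gives 6q − 5 = −4q − 2 ⇒ q = 3/10.

-16/5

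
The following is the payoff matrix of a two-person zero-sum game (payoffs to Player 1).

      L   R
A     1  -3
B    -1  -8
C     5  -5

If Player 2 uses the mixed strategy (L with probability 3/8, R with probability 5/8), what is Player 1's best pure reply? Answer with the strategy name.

Expected payoff of A: (3/8)·1 + (5/8)·(-3) = -3/2.
Expected payoff of B: (3/8)·(-1) + (5/8)·(-8) = -43/8.
Expected payoff of C: (3/8)·5 + (5/8)·(-5) = -5/4.
The largest is -5/4, so Player 1's best response is C.

C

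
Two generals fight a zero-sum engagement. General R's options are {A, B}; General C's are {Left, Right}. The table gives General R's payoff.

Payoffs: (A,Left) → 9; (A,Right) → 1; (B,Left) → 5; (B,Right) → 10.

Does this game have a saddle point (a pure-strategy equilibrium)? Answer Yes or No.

No

Row minima: A → 1, B → 5; maximin = 5.
Column maxima: Left → 9, Right → 10; minimax = 9.
5 ≠ 9, so no pure-strategy equilibrium exists.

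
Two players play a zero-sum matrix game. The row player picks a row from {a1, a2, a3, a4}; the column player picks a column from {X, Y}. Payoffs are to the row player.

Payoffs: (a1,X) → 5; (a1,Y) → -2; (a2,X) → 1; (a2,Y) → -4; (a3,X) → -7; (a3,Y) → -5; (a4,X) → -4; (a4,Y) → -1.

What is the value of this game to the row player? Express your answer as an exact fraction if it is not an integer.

Row minima: a1 → -2, a2 → -4, a3 → -7, a4 → -4; maximin = -2.
Column maxima: X → 5, Y → -1; minimax = -1.
-2 ≠ -1, so there is no saddle point; optimal play is mixed.
a2 is strictly dominated by a1, so the row player never plays it.
a3 is strictly dominated by a1, so the row player never plays it.
On the remaining 2×2 (a1, a4 vs X, Y):
Let the row player play a1 with probability p. Expected payoff against X: 5p + (-4)(1−p) = 9p − 4; against Y: (-2)p + (-1)(1−p) = −p − 1.
Setting these equal: 9p − 4 = −p − 1 ⇒ 10p = 3 ⇒ p = 3/10, and the value is (9)·(3/10) − 4 = -13/10.
For the column player: with q = P(X), equating a1's and a4's payoffs gives 7q − 2 = −3q − 1 ⇒ q = 1/10.

-13/10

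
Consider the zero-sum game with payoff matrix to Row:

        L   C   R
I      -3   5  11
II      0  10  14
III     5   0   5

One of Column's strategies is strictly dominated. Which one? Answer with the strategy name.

C holds Row's payoff strictly below R in every row: 5 < 11, 10 < 14, 0 < 5.
So R is strictly dominated for Column.

R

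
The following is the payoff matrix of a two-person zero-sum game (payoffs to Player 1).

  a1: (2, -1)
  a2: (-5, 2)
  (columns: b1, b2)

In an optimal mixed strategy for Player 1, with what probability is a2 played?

3/10

Row minima: a1 → -1, a2 → -5; maximin = -1.
Column maxima: b1 → 2, b2 → 2; minimax = 2.
-1 ≠ 2, so there is no saddle point; optimal play is mixed.
Let Player 1 play a1 with probability p. Expected payoff against b1: 2p + (-5)(1−p) = 7p − 5; against b2: (-1)p + 2(1−p) = −3p + 2.
Setting these equal: 7p − 5 = −3p + 2 ⇒ 10p = 7 ⇒ p = 7/10, and the value is (7)·(7/10) − 5 = -1/10.
For Player 2: with q = P(b1), equating a1's and a2's payoffs gives 3q − 1 = −7q + 2 ⇒ q = 3/10.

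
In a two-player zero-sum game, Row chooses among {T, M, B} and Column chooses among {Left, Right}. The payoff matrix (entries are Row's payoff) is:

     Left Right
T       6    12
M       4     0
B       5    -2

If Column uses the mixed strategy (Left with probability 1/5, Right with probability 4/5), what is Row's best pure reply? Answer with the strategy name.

T

Expected payoff of T: (1/5)·6 + (4/5)·12 = 54/5.
Expected payoff of M: (1/5)·4 + (4/5)·0 = 4/5.
Expected payoff of B: (1/5)·5 + (4/5)·(-2) = -3/5.
The largest is 54/5, so Row's best response is T.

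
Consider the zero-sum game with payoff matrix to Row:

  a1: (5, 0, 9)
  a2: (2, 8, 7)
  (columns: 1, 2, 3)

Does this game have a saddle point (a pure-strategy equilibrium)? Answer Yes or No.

No

Row minima: a1 → 0, a2 → 2; maximin = 2.
Column maxima: 1 → 5, 2 → 8, 3 → 9; minimax = 5.
2 ≠ 5, so no pure-strategy equilibrium exists.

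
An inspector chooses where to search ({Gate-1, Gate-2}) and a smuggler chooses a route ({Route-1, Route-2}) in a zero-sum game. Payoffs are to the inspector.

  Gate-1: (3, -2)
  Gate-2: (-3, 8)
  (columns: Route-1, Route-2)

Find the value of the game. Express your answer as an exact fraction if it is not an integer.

Row minima: Gate-1 → -2, Gate-2 → -3; maximin = -2.
Column maxima: Route-1 → 3, Route-2 → 8; minimax = 3.
-2 ≠ 3, so there is no saddle point; optimal play is mixed.
Let the inspector play Gate-1 with probability p. Expected payoff against Route-1: 3p + (-3)(1−p) = 6p − 3; against Route-2: (-2)p + 8(1−p) = −10p + 8.
Setting these equal: 6p − 3 = −10p + 8 ⇒ 16p = 11 ⇒ p = 11/16, and the value is (6)·(11/16) − 3 = 9/8.
For the smuggler: with q = P(Route-1), equating Gate-1's and Gate-2's payoffs gives 5q − 2 = −11q + 8 ⇒ q = 5/8.

9/8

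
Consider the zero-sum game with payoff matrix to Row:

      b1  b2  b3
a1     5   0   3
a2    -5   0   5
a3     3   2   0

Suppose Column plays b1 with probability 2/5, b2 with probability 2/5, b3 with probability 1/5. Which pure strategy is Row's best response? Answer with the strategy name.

a1

Expected payoff of a1: (2/5)·5 + (2/5)·0 + (1/5)·3 = 13/5.
Expected payoff of a2: (2/5)·(-5) + (2/5)·0 + (1/5)·5 = -1.
Expected payoff of a3: (2/5)·3 + (2/5)·2 + (1/5)·0 = 2.
The largest is 13/5, so Row's best response is a1.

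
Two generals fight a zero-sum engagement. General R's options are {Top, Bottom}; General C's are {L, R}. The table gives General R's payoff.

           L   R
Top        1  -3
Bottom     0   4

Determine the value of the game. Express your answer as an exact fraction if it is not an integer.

Row minima: Top → -3, Bottom → 0; maximin = 0.
Column maxima: L → 1, R → 4; minimax = 1.
0 ≠ 1, so there is no saddle point; optimal play is mixed.
Let General R play Top with probability p. Expected payoff against L: 1p + 0(1−p) = p; against R: (-3)p + 4(1−p) = −7p + 4.
Setting these equal: p = −7p + 4 ⇒ 8p = 4 ⇒ p = 1/2, and the value is (1)·(1/2) = 1/2.
For General C: with q = P(L), equating Top's and Bottom's payoffs gives 4q − 3 = −4q + 4 ⇒ q = 7/8.

1/2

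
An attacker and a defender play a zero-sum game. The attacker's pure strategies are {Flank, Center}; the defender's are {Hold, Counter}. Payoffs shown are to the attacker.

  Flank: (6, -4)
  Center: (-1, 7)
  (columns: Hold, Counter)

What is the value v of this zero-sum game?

Row minima: Flank → -4, Center → -1; maximin = -1.
Column maxima: Hold → 6, Counter → 7; minimax = 6.
-1 ≠ 6, so there is no saddle point; optimal play is mixed.
Let the attacker play Flank with probability p. Expected payoff against Hold: 6p + (-1)(1−p) = 7p − 1; against Counter: (-4)p + 7(1−p) = −11p + 7.
Setting these equal: 7p − 1 = −11p + 7 ⇒ 18p = 8 ⇒ p = 4/9, and the value is (7)·(4/9) − 1 = 19/9.
For the defender: with q = P(Hold), equating Flank's and Center's payoffs gives 10q − 4 = −8q + 7 ⇒ q = 11/18.

19/9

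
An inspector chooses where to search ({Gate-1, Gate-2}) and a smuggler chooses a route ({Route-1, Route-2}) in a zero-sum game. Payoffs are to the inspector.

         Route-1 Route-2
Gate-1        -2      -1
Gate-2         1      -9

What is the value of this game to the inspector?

Row minima: Gate-1 → -2, Gate-2 → -9; maximin = -2.
Column maxima: Route-1 → 1, Route-2 → -1; minimax = -1.
-2 ≠ -1, so there is no saddle point; optimal play is mixed.
Let the inspector play Gate-1 with probability p. Expected payoff against Route-1: (-2)p + 1(1−p) = −3p + 1; against Route-2: (-1)p + (-9)(1−p) = 8p − 9.
Setting these equal: −3p + 1 = 8p − 9 ⇒ −11p = -10 ⇒ p = 10/11, and the value is (-3)·(10/11) + 1 = -19/11.
For the smuggler: with q = P(Route-1), equating Gate-1's and Gate-2's payoffs gives −q − 1 = 10q − 9 ⇒ q = 8/11.

-19/11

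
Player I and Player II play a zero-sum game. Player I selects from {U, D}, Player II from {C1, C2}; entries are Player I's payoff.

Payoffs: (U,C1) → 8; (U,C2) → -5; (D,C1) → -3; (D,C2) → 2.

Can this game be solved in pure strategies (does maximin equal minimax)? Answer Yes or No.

Row minima: U → -5, D → -3; maximin = -3.
Column maxima: C1 → 8, C2 → 2; minimax = 2.
-3 ≠ 2, so no pure-strategy equilibrium exists.

No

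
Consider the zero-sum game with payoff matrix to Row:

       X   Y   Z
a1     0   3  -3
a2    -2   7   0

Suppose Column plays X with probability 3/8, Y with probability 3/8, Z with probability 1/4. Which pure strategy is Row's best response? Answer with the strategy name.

a2

Expected payoff of a1: (3/8)·0 + (3/8)·3 + (1/4)·(-3) = 3/8.
Expected payoff of a2: (3/8)·(-2) + (3/8)·7 + (1/4)·0 = 15/8.
The largest is 15/8, so Row's best response is a2.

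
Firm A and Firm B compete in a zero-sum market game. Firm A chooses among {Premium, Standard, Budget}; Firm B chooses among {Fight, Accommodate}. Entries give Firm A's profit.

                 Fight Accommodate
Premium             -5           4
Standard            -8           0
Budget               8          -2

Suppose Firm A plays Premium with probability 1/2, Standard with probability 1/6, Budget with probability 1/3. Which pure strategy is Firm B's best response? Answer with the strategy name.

If Firm B plays Fight, Firm A's expected payoff is (1/2)·(-5) + (1/6)·(-8) + (1/3)·8 = -7/6.
If Firm B plays Accommodate, Firm A's expected payoff is (1/2)·4 + (1/6)·0 + (1/3)·(-2) = 4/3.
Firm B minimizes Firm A's payoff; the smallest is -7/6, so the best response is Fight.

Fight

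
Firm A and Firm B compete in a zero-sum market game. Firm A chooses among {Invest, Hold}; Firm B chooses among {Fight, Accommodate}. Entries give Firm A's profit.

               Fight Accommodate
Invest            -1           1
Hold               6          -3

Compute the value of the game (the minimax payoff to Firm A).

Row minima: Invest → -1, Hold → -3; maximin = -1.
Column maxima: Fight → 6, Accommodate → 1; minimax = 1.
-1 ≠ 1, so there is no saddle point; optimal play is mixed.
Let Firm A play Invest with probability p. Expected payoff against Fight: (-1)p + 6(1−p) = −7p + 6; against Accommodate: 1p + (-3)(1−p) = 4p − 3.
Setting these equal: −7p + 6 = 4p − 3 ⇒ −11p = -9 ⇒ p = 9/11, and the value is (-7)·(9/11) + 6 = 3/11.
For Firm B: with q = P(Fight), equating Invest's and Hold's payoffs gives −2q + 1 = 9q − 3 ⇒ q = 4/11.

3/11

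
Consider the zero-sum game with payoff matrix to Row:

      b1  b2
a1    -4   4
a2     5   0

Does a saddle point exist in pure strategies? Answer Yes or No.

Row minima: a1 → -4, a2 → 0; maximin = 0.
Column maxima: b1 → 5, b2 → 4; minimax = 4.
0 ≠ 4, so no pure-strategy equilibrium exists.

No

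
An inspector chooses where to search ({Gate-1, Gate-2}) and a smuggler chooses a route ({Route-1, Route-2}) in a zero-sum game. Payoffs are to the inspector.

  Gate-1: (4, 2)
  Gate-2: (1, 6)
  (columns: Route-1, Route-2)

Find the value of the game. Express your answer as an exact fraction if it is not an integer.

Row minima: Gate-1 → 2, Gate-2 → 1; maximin = 2.
Column maxima: Route-1 → 4, Route-2 → 6; minimax = 4.
2 ≠ 4, so there is no saddle point; optimal play is mixed.
Let the inspector play Gate-1 with probability p. Expected payoff against Route-1: 4p + 1(1−p) = 3p + 1; against Route-2: 2p + 6(1−p) = −4p + 6.
Setting these equal: 3p + 1 = −4p + 6 ⇒ 7p = 5 ⇒ p = 5/7, and the value is (3)·(5/7) + 1 = 22/7.
For the smuggler: with q = P(Route-1), equating Gate-1's and Gate-2's payoffs gives 2q + 2 = −5q + 6 ⇒ q = 4/7.

22/7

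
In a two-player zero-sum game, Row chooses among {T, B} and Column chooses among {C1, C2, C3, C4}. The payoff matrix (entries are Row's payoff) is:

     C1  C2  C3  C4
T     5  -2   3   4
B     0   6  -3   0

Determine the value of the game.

6/7

Row minima: T → -2, B → -3; maximin = -2.
Column maxima: C1 → 5, C2 → 6, C3 → 3, C4 → 4; minimax = 3.
-2 ≠ 3, so there is no saddle point; optimal play is mixed.
C1 is strictly dominated by C3 (it gives Row strictly more in every row), so Column never plays it.
C4 is strictly dominated by C3 (it gives Row strictly more in every row), so Column never plays it.
On the remaining 2×2 (T, B vs C2, C3):
Let Row play T with probability p. Expected payoff against C2: (-2)p + 6(1−p) = −8p + 6; against C3: 3p + (-3)(1−p) = 6p − 3.
Setting these equal: −8p + 6 = 6p − 3 ⇒ −14p = -9 ⇒ p = 9/14, and the value is (-8)·(9/14) + 6 = 6/7.
For Column: with q = P(C2), equating T's and B's payoffs gives −5q + 3 = 9q − 3 ⇒ q = 3/7.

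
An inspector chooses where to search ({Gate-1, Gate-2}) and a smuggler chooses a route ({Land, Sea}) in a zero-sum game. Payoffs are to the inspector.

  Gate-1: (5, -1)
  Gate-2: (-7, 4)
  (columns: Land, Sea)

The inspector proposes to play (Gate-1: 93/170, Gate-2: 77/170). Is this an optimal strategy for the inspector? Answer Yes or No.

No

Against Land this mix gives (93/170)·5 + (77/170)·(-7) = -37/85.
Against Sea this mix gives (93/170)·(-1) + (77/170)·4 = 43/34.
The smuggler will play Land, holding the inspector to -37/85. Shifting weight toward the row that does better against Land would raise this floor (the equalizing mix achieves 13/17 against both Land and Sea), so the proposed strategy is not optimal.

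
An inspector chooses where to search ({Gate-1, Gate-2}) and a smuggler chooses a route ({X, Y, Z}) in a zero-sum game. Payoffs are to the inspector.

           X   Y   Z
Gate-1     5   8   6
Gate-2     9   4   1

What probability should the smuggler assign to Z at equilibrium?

Row minima: Gate-1 → 5, Gate-2 → 1; maximin = 5.
Column maxima: X → 9, Y → 8, Z → 6; minimax = 6.
5 ≠ 6, so there is no saddle point; optimal play is mixed.
Y is strictly dominated by Z (it gives the inspector strictly more in every row), so the smuggler never plays it.
On the remaining 2×2 (Gate-1, Gate-2 vs X, Z):
Let the inspector play Gate-1 with probability p. Expected payoff against X: 5p + 9(1−p) = −4p + 9; against Z: 6p + 1(1−p) = 5p + 1.
Setting these equal: −4p + 9 = 5p + 1 ⇒ −9p = -8 ⇒ p = 8/9, and the value is (-4)·(8/9) + 9 = 49/9.
For the smuggler: with q = P(X), equating Gate-1's and Gate-2's payoffs gives −q + 6 = 8q + 1 ⇒ q = 5/9.

4/9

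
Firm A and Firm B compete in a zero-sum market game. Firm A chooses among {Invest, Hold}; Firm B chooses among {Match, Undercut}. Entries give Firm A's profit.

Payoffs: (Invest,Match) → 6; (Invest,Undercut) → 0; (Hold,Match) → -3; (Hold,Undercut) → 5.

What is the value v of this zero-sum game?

15/7

Row minima: Invest → 0, Hold → -3; maximin = 0.
Column maxima: Match → 6, Undercut → 5; minimax = 5.
0 ≠ 5, so there is no saddle point; optimal play is mixed.
Let Firm A play Invest with probability p. Expected payoff against Match: 6p + (-3)(1−p) = 9p − 3; against Undercut: 0p + 5(1−p) = −5p + 5.
Setting these equal: 9p − 3 = −5p + 5 ⇒ 14p = 8 ⇒ p = 4/7, and the value is (9)·(4/7) − 3 = 15/7.
For Firm B: with q = P(Match), equating Invest's and Hold's payoffs gives 6q = −8q + 5 ⇒ q = 5/14.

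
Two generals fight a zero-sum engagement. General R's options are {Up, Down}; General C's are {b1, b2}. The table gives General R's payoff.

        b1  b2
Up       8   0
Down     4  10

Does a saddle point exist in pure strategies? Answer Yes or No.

Row minima: Up → 0, Down → 4; maximin = 4.
Column maxima: b1 → 8, b2 → 10; minimax = 8.
4 ≠ 8, so no pure-strategy equilibrium exists.

No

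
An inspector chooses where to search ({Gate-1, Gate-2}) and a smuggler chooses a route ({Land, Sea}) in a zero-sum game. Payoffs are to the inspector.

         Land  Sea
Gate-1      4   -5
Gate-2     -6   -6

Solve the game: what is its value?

Row minima: Gate-1 → -5, Gate-2 → -6; maximin = -5.
Column maxima: Land → 4, Sea → -5; minimax = -5.
Since maximin = minimax = -5, there is a saddle point and the value is -5.

-5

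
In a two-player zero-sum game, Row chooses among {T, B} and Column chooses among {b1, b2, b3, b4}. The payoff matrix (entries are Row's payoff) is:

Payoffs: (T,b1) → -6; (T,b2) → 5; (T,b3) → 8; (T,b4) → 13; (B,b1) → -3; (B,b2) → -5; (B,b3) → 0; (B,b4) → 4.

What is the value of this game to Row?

-45/13

Row minima: T → -6, B → -5; maximin = -5.
Column maxima: b1 → -3, b2 → 5, b3 → 8, b4 → 13; minimax = -3.
-5 ≠ -3, so there is no saddle point; optimal play is mixed.
b3 is strictly dominated by b1 (it gives Row strictly more in every row), so Column never plays it.
b4 is strictly dominated by b1 (it gives Row strictly more in every row), so Column never plays it.
On the remaining 2×2 (T, B vs b1, b2):
Let Row play T with probability p. Expected payoff against b1: (-6)p + (-3)(1−p) = −3p − 3; against b2: 5p + (-5)(1−p) = 10p − 5.
Setting these equal: −3p − 3 = 10p − 5 ⇒ −13p = -2 ⇒ p = 2/13, and the value is (-3)·(2/13) − 3 = -45/13.
For Column: with q = P(b1), equating T's and B's payoffs gives −11q + 5 = 2q − 5 ⇒ q = 10/13.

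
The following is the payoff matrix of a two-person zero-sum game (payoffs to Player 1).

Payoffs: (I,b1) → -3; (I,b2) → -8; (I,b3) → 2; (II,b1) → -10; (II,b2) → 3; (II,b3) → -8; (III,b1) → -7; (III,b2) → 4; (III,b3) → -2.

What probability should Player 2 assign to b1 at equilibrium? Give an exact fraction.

Row minima: I → -8, II → -10, III → -7; maximin = -7.
Column maxima: b1 → -3, b2 → 4, b3 → 2; minimax = -3.
-7 ≠ -3, so there is no saddle point; optimal play is mixed.
II is strictly dominated by III, so Player 1 never plays it.
b3 is strictly dominated by b1 (it gives Player 1 strictly more in every row), so Player 2 never plays it.
On the remaining 2×2 (I, III vs b1, b2):
Let Player 1 play I with probability p. Expected payoff against b1: (-3)p + (-7)(1−p) = 4p − 7; against b2: (-8)p + 4(1−p) = −12p + 4.
Setting these equal: 4p − 7 = −12p + 4 ⇒ 16p = 11 ⇒ p = 11/16, and the value is (4)·(11/16) − 7 = -17/4.
For Player 2: with q = P(b1), equating I's and III's payoffs gives 5q − 8 = −11q + 4 ⇒ q = 3/4.

3/4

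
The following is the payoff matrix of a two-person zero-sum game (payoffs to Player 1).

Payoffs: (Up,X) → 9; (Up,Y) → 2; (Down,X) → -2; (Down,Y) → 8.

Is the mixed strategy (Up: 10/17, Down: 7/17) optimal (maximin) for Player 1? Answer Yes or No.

Yes

Against X this mix gives (10/17)·9 + (7/17)·(-2) = 76/17.
Against Y this mix gives (10/17)·2 + (7/17)·8 = 76/17.
All of Player 2's active replies (X, Y) yield 76/17, and no column does worse for Player 1. The mix makes Player 2 indifferent and guarantees 76/17, so it is optimal.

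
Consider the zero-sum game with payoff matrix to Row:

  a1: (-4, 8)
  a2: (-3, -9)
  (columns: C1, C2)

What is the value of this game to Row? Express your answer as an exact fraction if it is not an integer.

Row minima: a1 → -4, a2 → -9; maximin = -4.
Column maxima: C1 → -3, C2 → 8; minimax = -3.
-4 ≠ -3, so there is no saddle point; optimal play is mixed.
Let Row play a1 with probability p. Expected payoff against C1: (-4)p + (-3)(1−p) = −p − 3; against C2: 8p + (-9)(1−p) = 17p − 9.
Setting these equal: −p − 3 = 17p − 9 ⇒ −18p = -6 ⇒ p = 1/3, and the value is (-1)·(1/3) − 3 = -10/3.
For Column: with q = P(C1), equating a1's and a2's payoffs gives −12q + 8 = 6q − 9 ⇒ q = 17/18.

-10/3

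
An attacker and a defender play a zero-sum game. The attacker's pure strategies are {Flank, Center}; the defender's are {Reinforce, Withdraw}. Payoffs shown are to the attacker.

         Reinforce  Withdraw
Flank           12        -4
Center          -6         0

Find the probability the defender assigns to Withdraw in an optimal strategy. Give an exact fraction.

9/11

Row minima: Flank → -4, Center → -6; maximin = -4.
Column maxima: Reinforce → 12, Withdraw → 0; minimax = 0.
-4 ≠ 0, so there is no saddle point; optimal play is mixed.
Let the attacker play Flank with probability p. Expected payoff against Reinforce: 12p + (-6)(1−p) = 18p − 6; against Withdraw: (-4)p + 0(1−p) = −4p.
Setting these equal: 18p − 6 = −4p ⇒ 22p = 6 ⇒ p = 3/11, and the value is (18)·(3/11) − 6 = -12/11.
For the defender: with q = P(Reinforce), equating Flank's and Center's payoffs gives 16q − 4 = −6q ⇒ q = 2/11.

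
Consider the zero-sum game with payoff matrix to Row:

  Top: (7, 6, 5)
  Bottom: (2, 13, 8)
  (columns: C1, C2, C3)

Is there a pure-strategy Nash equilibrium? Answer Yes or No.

Row minima: Top → 5, Bottom → 2; maximin = 5.
Column maxima: C1 → 7, C2 → 13, C3 → 8; minimax = 7.
5 ≠ 7, so no pure-strategy equilibrium exists.

No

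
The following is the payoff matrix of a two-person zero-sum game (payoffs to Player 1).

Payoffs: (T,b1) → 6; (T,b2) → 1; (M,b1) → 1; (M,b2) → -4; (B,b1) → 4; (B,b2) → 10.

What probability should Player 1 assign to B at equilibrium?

5/11

Row minima: T → 1, M → -4, B → 4; maximin = 4.
Column maxima: b1 → 6, b2 → 10; minimax = 6.
4 ≠ 6, so there is no saddle point; optimal play is mixed.
M is strictly dominated by T, so Player 1 never plays it.
On the remaining 2×2 (T, B vs b1, b2):
Let Player 1 play T with probability p. Expected payoff against b1: 6p + 4(1−p) = 2p + 4; against b2: 1p + 10(1−p) = −9p + 10.
Setting these equal: 2p + 4 = −9p + 10 ⇒ 11p = 6 ⇒ p = 6/11, and the value is (2)·(6/11) + 4 = 56/11.
For Player 2: with q = P(b1), equating T's and B's payoffs gives 5q + 1 = −6q + 10 ⇒ q = 9/11.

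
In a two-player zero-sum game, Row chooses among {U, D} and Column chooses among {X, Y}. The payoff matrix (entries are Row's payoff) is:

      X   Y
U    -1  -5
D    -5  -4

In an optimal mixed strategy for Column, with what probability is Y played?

Row minima: U → -5, D → -5; maximin = -5.
Column maxima: X → -1, Y → -4; minimax = -4.
-5 ≠ -4, so there is no saddle point; optimal play is mixed.
Let Row play U with probability p. Expected payoff against X: (-1)p + (-5)(1−p) = 4p − 5; against Y: (-5)p + (-4)(1−p) = −p − 4.
Setting these equal: 4p − 5 = −p − 4 ⇒ 5p = 1 ⇒ p = 1/5, and the value is (4)·(1/5) − 5 = -21/5.
For Column: with q = P(X), equating U's and D's payoffs gives 4q − 5 = −q − 4 ⇒ q = 1/5.

4/5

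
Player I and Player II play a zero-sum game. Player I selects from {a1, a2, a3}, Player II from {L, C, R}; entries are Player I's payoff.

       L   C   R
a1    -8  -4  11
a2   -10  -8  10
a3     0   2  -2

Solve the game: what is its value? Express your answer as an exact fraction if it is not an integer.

Row minima: a1 → -8, a2 → -10, a3 → -2; maximin = -2.
Column maxima: L → 0, C → 2, R → 11; minimax = 0.
-2 ≠ 0, so there is no saddle point; optimal play is mixed.
a2 is strictly dominated by a1, so Player I never plays it.
C is strictly dominated by L (it gives Player I strictly more in every row), so Player II never plays it.
On the remaining 2×2 (a1, a3 vs L, R):
Let Player I play a1 with probability p. Expected payoff against L: (-8)p + 0(1−p) = −8p; against R: 11p + (-2)(1−p) = 13p − 2.
Setting these equal: −8p = 13p − 2 ⇒ −21p = -2 ⇒ p = 2/21, and the value is (-8)·(2/21) = -16/21.
For Player II: with q = P(L), equating a1's and a3's payoffs gives −19q + 11 = 2q − 2 ⇒ q = 13/21.

-16/21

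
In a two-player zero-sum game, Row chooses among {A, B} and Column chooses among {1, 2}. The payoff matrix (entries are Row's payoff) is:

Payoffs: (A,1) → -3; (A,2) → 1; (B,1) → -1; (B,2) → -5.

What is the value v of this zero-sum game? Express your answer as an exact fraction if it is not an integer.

-2

Row minima: A → -3, B → -5; maximin = -3.
Column maxima: 1 → -1, 2 → 1; minimax = -1.
-3 ≠ -1, so there is no saddle point; optimal play is mixed.
Let Row play A with probability p. Expected payoff against 1: (-3)p + (-1)(1−p) = −2p − 1; against 2: 1p + (-5)(1−p) = 6p − 5.
Setting these equal: −2p − 1 = 6p − 5 ⇒ −8p = -4 ⇒ p = 1/2, and the value is (-2)·(1/2) − 1 = -2.
For Column: with q = P(1), equating A's and B's payoffs gives −4q + 1 = 4q − 5 ⇒ q = 3/4.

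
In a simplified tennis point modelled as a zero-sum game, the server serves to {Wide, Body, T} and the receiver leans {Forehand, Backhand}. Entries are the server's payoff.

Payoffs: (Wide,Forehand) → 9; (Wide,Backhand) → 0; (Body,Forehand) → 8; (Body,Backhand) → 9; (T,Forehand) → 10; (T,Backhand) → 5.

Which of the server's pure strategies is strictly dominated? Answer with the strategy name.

Wide

T gives a strictly higher payoff than Wide against every column: 10 > 9, 5 > 0.
So Wide is strictly dominated and the server never plays it.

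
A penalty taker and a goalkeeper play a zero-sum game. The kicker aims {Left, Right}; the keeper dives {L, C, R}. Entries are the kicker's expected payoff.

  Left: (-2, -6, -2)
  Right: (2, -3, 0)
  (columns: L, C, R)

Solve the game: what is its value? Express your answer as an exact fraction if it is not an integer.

Row minima: Left → -6, Right → -3; maximin = -3.
Column maxima: L → 2, C → -3, R → 0; minimax = -3.
Since maximin = minimax = -3, there is a saddle point and the value is -3.

-3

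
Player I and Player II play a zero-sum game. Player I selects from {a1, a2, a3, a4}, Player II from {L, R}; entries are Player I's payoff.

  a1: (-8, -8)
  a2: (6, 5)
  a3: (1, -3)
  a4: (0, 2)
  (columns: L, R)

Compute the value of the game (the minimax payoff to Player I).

5

Row minima: a1 → -8, a2 → 5, a3 → -3, a4 → 0; maximin = 5.
Column maxima: L → 6, R → 5; minimax = 5.
Since maximin = minimax = 5, there is a saddle point and the value is 5.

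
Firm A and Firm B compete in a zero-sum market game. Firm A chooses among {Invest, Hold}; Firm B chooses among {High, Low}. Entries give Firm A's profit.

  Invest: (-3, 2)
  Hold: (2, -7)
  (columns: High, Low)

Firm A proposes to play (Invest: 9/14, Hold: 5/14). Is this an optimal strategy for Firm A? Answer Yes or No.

Yes

Against High this mix gives (9/14)·(-3) + (5/14)·2 = -17/14.
Against Low this mix gives (9/14)·2 + (5/14)·(-7) = -17/14.
All of Firm B's active replies (High, Low) yield -17/14, and no column does worse for Firm A. The mix makes Firm B indifferent and guarantees -17/14, so it is optimal.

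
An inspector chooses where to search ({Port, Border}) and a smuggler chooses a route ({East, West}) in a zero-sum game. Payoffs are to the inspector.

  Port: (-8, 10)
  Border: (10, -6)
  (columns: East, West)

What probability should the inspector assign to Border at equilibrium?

Row minima: Port → -8, Border → -6; maximin = -6.
Column maxima: East → 10, West → 10; minimax = 10.
-6 ≠ 10, so there is no saddle point; optimal play is mixed.
Let the inspector play Port with probability p. Expected payoff against East: (-8)p + 10(1−p) = −18p + 10; against West: 10p + (-6)(1−p) = 16p − 6.
Setting these equal: −18p + 10 = 16p − 6 ⇒ −34p = -16 ⇒ p = 8/17, and the value is (-18)·(8/17) + 10 = 26/17.
For the smuggler: with q = P(East), equating Port's and Border's payoffs gives −18q + 10 = 16q − 6 ⇒ q = 8/17.

9/17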